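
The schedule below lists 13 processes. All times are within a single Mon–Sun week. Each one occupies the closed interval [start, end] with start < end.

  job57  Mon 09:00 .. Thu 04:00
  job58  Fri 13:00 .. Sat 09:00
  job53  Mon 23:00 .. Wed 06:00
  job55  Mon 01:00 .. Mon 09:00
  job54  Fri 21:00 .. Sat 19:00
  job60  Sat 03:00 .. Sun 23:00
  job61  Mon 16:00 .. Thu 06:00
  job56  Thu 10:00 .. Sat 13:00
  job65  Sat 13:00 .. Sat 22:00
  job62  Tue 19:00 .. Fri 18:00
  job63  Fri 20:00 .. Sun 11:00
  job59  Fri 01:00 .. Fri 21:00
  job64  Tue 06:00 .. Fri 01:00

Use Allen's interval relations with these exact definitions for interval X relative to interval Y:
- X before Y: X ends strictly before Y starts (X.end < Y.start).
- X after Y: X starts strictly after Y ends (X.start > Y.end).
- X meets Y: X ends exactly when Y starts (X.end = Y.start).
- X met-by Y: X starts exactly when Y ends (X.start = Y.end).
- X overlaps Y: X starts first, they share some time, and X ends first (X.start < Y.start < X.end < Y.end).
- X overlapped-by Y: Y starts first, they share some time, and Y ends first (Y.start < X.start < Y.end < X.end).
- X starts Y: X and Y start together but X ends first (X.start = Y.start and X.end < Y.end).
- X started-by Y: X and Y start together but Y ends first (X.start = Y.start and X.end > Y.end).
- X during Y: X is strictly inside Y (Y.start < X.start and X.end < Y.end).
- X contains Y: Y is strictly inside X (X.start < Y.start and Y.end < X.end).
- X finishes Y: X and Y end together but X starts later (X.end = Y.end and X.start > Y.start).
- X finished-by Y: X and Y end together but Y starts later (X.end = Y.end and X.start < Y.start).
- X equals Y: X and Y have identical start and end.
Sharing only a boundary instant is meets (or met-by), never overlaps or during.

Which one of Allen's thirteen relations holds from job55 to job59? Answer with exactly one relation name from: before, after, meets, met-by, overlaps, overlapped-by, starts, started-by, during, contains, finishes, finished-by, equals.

job55 = [Mon 01:00, Mon 09:00]; job59 = [Fri 01:00, Fri 21:00].
Compare endpoints: job55.start < job59.start, job55.start < job59.end, job55.end < job59.start, job55.end < job59.end.
That pattern is 'before'.

before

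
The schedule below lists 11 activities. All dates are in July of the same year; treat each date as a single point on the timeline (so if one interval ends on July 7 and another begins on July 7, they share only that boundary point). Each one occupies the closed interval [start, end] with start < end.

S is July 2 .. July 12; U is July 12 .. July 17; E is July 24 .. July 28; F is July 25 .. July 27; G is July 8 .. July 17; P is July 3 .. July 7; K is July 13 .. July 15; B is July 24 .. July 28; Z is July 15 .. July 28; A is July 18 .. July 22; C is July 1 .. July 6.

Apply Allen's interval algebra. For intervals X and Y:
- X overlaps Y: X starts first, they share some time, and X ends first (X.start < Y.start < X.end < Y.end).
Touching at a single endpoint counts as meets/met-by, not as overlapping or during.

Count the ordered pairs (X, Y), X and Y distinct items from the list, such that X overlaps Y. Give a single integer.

5

Checking all 110 ordered pairs for relation 'overlaps'; matching pairs in alphabetical order:
(C, P): C overlaps P ✓
(C, S): C overlaps S ✓
(G, Z): G overlaps Z ✓
(S, G): S overlaps G ✓
(U, Z): U overlaps Z ✓
Count: 5.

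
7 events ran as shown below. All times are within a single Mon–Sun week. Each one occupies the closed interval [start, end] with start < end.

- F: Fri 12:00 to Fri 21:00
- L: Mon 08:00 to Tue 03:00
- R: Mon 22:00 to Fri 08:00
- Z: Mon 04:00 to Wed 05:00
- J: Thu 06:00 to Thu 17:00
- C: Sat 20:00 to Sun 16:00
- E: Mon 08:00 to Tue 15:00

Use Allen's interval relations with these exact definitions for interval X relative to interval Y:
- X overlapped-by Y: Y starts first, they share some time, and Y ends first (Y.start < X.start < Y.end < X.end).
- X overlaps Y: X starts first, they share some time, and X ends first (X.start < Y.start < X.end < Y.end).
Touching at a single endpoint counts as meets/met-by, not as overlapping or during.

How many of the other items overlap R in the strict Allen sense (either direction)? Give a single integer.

Target R = [Mon 22:00, Fri 08:00].
C [Sat 20:00, Sun 16:00] → after → no.
E [Mon 08:00, Tue 15:00] → overlaps → counts.
F [Fri 12:00, Fri 21:00] → after → no.
J [Thu 06:00, Thu 17:00] → during → no.
L [Mon 08:00, Tue 03:00] → overlaps → counts.
Z [Mon 04:00, Wed 05:00] → overlaps → counts.
Total: 3.

3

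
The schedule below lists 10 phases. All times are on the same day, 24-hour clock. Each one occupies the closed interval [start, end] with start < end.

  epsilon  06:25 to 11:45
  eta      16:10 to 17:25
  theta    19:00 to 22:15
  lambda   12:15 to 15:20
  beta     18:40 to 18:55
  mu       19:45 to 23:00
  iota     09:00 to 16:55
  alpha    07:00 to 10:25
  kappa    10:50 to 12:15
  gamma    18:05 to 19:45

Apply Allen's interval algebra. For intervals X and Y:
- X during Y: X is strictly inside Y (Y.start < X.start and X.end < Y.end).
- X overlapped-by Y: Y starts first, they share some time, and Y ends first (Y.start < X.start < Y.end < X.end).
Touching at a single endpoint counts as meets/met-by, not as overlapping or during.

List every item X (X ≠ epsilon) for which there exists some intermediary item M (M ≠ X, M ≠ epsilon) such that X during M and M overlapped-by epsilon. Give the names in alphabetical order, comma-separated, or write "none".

Target epsilon = [06:25, 11:45].
Intermediaries M with M overlapped-by epsilon: iota, kappa.
Via iota — items with X during iota: kappa, lambda.
Via kappa — items with X during kappa: none.
Union: kappa, lambda.

kappa, lambda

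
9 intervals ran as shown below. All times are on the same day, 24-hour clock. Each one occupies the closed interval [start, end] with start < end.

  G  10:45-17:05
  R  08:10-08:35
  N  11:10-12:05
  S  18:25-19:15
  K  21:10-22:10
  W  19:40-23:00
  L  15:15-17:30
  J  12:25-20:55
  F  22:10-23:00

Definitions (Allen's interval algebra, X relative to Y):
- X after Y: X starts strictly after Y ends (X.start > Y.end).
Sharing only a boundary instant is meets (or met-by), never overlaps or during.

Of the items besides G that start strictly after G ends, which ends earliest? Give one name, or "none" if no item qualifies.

S

Target G = [10:45, 17:05].
F [22:10, 23:00] → after → candidate.
J [12:25, 20:55] → overlapped-by → excluded.
K [21:10, 22:10] → after → candidate.
L [15:15, 17:30] → overlapped-by → excluded.
N [11:10, 12:05] → during → excluded.
R [08:10, 08:35] → before → excluded.
S [18:25, 19:15] → after → candidate.
W [19:40, 23:00] → after → candidate.
Among candidates, earliest end is 19:15 → S.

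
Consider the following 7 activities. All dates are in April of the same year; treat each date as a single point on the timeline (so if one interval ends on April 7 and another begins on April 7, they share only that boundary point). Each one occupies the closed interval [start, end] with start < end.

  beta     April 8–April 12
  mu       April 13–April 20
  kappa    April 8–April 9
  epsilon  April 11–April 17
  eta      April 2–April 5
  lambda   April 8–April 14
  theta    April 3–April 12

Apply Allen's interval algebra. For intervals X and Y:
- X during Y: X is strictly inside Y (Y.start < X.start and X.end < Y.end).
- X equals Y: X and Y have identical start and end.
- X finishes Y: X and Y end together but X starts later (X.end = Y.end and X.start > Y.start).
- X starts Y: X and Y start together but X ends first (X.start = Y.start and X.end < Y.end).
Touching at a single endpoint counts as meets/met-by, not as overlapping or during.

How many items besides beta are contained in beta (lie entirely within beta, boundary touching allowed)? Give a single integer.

Target beta = [April 8, April 12].
epsilon [April 11, April 17] → overlapped-by → no.
eta [April 2, April 5] → before → no.
kappa [April 8, April 9] → starts → counts.
lambda [April 8, April 14] → started-by → no.
mu [April 13, April 20] → after → no.
theta [April 3, April 12] → finished-by → no.
Total: 1.

1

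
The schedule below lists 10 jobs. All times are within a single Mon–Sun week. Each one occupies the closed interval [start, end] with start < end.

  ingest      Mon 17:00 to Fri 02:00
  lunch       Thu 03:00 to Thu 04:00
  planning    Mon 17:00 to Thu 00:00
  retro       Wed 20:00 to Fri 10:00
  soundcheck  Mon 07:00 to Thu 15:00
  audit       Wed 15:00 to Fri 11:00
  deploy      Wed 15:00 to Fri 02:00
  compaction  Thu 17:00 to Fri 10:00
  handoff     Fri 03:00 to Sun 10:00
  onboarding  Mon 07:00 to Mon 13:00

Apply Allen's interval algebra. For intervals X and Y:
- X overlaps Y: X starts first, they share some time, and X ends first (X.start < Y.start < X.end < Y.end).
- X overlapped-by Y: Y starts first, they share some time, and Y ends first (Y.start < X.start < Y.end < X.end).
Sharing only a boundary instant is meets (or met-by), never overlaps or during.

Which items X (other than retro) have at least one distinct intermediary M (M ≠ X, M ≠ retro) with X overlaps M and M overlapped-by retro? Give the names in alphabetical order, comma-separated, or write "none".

Target retro = [Wed 20:00, Fri 10:00].
Intermediaries M with M overlapped-by retro: handoff.
Via handoff — items with X overlaps handoff: audit, compaction.
Union: audit, compaction.

audit, compaction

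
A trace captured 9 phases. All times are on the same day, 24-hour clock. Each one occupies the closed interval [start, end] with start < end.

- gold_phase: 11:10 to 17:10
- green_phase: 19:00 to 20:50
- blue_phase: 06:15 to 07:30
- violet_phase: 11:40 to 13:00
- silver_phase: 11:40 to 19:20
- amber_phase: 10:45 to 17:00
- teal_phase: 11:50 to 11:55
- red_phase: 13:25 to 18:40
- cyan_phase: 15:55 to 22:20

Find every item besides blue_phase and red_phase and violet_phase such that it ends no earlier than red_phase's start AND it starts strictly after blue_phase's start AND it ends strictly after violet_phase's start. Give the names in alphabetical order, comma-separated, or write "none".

Conditions: its end is no earlier than red_phase's start (X.end >= 13:25) AND its start is strictly after blue_phase's start (X.start > 06:15) AND its end is strictly after violet_phase's start (X.end > 11:40).
amber_phase: end 17:00 >= 13:25? ✓; start 10:45 > 06:15? ✓; end 17:00 > 11:40? ✓ → yes.
cyan_phase: end 22:20 >= 13:25? ✓; start 15:55 > 06:15? ✓; end 22:20 > 11:40? ✓ → yes.
gold_phase: end 17:10 >= 13:25? ✓; start 11:10 > 06:15? ✓; end 17:10 > 11:40? ✓ → yes.
green_phase: end 20:50 >= 13:25? ✓; start 19:00 > 06:15? ✓; end 20:50 > 11:40? ✓ → yes.
silver_phase: end 19:20 >= 13:25? ✓; start 11:40 > 06:15? ✓; end 19:20 > 11:40? ✓ → yes.
teal_phase: end 11:55 >= 13:25? ✗; start 11:50 > 06:15? ✓; end 11:55 > 11:40? ✓ → no.
Result: amber_phase, cyan_phase, gold_phase, green_phase, silver_phase.

amber_phase, cyan_phase, gold_phase, green_phase, silver_phase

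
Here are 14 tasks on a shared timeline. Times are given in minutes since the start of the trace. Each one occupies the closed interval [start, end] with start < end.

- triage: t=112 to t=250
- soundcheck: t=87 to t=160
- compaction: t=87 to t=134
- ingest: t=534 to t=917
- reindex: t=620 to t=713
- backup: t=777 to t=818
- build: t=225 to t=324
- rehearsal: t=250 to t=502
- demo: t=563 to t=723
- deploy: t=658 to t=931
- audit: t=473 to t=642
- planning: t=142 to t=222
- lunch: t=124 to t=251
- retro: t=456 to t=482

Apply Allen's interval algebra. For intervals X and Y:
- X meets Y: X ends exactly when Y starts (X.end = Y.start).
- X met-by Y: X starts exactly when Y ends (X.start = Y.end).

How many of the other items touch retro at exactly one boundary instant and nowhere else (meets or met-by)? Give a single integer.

Target retro = [t=456, t=482].
audit [t=473, t=642] → overlapped-by → no.
backup [t=777, t=818] → after → no.
build [t=225, t=324] → before → no.
compaction [t=87, t=134] → before → no.
demo [t=563, t=723] → after → no.
deploy [t=658, t=931] → after → no.
ingest [t=534, t=917] → after → no.
lunch [t=124, t=251] → before → no.
planning [t=142, t=222] → before → no.
rehearsal [t=250, t=502] → contains → no.
reindex [t=620, t=713] → after → no.
soundcheck [t=87, t=160] → before → no.
triage [t=112, t=250] → before → no.
Total: 0.

0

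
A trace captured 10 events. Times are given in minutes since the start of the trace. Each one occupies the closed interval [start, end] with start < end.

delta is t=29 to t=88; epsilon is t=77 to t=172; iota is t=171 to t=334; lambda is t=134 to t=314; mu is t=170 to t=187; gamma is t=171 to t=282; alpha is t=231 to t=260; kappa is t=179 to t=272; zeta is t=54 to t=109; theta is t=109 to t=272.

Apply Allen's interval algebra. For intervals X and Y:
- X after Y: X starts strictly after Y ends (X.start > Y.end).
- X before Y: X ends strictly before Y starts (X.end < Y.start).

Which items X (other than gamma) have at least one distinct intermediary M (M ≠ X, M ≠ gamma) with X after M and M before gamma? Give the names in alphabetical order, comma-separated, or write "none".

Target gamma = [t=171, t=282].
Intermediaries M with M before gamma: delta, zeta.
Via delta — items with X after delta: alpha, iota, kappa, lambda, mu, theta.
Via zeta — items with X after zeta: alpha, iota, kappa, lambda, mu.
Union: alpha, iota, kappa, lambda, mu, theta.

alpha, iota, kappa, lambda, mu, theta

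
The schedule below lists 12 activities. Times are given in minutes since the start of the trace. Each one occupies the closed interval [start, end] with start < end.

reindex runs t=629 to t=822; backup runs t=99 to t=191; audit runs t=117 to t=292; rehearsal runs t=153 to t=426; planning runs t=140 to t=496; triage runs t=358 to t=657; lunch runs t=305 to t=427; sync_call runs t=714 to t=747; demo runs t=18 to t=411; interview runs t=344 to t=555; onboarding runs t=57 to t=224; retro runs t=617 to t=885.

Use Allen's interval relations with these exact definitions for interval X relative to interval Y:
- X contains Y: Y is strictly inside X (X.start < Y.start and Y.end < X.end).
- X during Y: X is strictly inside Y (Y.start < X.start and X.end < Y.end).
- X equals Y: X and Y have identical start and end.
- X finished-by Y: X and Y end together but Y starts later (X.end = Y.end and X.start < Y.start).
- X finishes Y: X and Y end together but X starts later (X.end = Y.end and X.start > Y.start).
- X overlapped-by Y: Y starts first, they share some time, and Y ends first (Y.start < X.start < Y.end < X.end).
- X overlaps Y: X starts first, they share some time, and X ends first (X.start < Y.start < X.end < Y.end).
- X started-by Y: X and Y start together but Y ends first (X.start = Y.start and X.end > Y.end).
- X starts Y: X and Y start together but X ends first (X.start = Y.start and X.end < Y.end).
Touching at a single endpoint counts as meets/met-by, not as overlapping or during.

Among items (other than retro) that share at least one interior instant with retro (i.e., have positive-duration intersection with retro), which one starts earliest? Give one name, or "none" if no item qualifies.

Target retro = [t=617, t=885].
audit [t=117, t=292] → before → excluded.
backup [t=99, t=191] → before → excluded.
demo [t=18, t=411] → before → excluded.
interview [t=344, t=555] → before → excluded.
lunch [t=305, t=427] → before → excluded.
onboarding [t=57, t=224] → before → excluded.
planning [t=140, t=496] → before → excluded.
rehearsal [t=153, t=426] → before → excluded.
reindex [t=629, t=822] → during → candidate.
sync_call [t=714, t=747] → during → candidate.
triage [t=358, t=657] → overlaps → candidate.
Among candidates, earliest start is t=358 → triage.

triage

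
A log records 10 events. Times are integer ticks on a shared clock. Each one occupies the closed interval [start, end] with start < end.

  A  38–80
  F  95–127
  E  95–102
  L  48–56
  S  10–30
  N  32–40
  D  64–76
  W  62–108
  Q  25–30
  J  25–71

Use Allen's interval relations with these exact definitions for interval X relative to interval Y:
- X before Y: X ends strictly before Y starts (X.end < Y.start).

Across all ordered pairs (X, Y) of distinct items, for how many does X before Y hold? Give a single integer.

Checking all 90 ordered pairs for relation 'before'; matching pairs in alphabetical order:
(A, E): A before E ✓
(A, F): A before F ✓
(D, E): D before E ✓
(D, F): D before F ✓
(J, E): J before E ✓
(J, F): J before F ✓
(L, D): L before D ✓
(L, E): L before E ✓
(L, F): L before F ✓
(L, W): L before W ✓
(N, D): N before D ✓
(N, E): N before E ✓
(N, F): N before F ✓
(N, L): N before L ✓
(N, W): N before W ✓
(Q, A): Q before A ✓
(Q, D): Q before D ✓
(Q, E): Q before E ✓
(Q, F): Q before F ✓
(Q, L): Q before L ✓
(Q, N): Q before N ✓
(Q, W): Q before W ✓
(S, A): S before A ✓
(S, D): S before D ✓
... plus 5 further pairs not listed.
Count: 29.

29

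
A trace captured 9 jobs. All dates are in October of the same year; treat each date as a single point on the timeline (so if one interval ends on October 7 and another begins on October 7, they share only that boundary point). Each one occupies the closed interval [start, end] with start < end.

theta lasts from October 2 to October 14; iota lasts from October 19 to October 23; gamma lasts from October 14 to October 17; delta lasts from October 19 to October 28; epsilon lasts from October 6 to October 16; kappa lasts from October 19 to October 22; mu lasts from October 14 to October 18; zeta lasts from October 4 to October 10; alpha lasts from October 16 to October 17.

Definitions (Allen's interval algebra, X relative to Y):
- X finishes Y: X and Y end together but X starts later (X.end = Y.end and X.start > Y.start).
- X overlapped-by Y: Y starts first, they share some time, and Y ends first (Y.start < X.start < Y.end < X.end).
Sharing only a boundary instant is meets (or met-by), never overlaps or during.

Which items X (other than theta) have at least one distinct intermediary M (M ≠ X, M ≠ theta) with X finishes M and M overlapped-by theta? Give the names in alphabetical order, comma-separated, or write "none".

Target theta = [October 2, October 14].
Intermediaries M with M overlapped-by theta: epsilon.
Via epsilon — items with X finishes epsilon: none.
Union: none.

none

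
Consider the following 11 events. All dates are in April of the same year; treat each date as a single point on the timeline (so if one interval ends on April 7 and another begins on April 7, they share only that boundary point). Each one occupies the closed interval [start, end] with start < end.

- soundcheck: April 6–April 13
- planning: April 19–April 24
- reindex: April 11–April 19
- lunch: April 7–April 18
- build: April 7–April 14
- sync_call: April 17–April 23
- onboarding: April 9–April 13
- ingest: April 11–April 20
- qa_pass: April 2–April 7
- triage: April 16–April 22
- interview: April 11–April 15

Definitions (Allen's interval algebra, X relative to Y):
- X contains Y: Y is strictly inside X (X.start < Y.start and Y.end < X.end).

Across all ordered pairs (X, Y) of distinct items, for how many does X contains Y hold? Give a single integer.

3

Checking all 110 ordered pairs for relation 'contains'; matching pairs in alphabetical order:
(build, onboarding): build contains onboarding ✓
(lunch, interview): lunch contains interview ✓
(lunch, onboarding): lunch contains onboarding ✓
Count: 3.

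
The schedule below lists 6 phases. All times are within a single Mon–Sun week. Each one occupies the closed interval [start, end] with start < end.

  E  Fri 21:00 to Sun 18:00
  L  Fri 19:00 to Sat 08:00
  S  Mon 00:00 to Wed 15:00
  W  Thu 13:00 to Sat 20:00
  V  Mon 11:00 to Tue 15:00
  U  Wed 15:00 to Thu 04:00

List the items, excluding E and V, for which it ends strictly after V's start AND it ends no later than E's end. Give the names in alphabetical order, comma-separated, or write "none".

L, S, U, W

Conditions: its end is strictly after V's start (X.end > Mon 11:00) AND its end is no later than E's end (X.end <= Sun 18:00).
L: end Sat 08:00 > Mon 11:00? ✓; end Sat 08:00 <= Sun 18:00? ✓ → yes.
S: end Wed 15:00 > Mon 11:00? ✓; end Wed 15:00 <= Sun 18:00? ✓ → yes.
U: end Thu 04:00 > Mon 11:00? ✓; end Thu 04:00 <= Sun 18:00? ✓ → yes.
W: end Sat 20:00 > Mon 11:00? ✓; end Sat 20:00 <= Sun 18:00? ✓ → yes.
Result: L, S, U, W.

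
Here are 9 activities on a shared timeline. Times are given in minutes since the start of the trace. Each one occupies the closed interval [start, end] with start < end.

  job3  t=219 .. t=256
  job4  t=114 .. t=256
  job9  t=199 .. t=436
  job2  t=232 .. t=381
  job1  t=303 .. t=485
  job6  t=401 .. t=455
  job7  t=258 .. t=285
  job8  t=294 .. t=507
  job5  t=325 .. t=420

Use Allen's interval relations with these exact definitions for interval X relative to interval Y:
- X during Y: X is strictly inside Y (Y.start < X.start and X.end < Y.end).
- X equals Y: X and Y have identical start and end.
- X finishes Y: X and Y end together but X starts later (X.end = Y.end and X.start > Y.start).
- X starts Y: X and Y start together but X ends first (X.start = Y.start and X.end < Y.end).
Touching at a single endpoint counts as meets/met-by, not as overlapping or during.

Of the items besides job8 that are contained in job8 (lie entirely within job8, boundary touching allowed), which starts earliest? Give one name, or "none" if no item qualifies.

job1

Target job8 = [t=294, t=507].
job1 [t=303, t=485] → during → candidate.
job2 [t=232, t=381] → overlaps → excluded.
job3 [t=219, t=256] → before → excluded.
job4 [t=114, t=256] → before → excluded.
job5 [t=325, t=420] → during → candidate.
job6 [t=401, t=455] → during → candidate.
job7 [t=258, t=285] → before → excluded.
job9 [t=199, t=436] → overlaps → excluded.
Among candidates, earliest start is t=303 → job1.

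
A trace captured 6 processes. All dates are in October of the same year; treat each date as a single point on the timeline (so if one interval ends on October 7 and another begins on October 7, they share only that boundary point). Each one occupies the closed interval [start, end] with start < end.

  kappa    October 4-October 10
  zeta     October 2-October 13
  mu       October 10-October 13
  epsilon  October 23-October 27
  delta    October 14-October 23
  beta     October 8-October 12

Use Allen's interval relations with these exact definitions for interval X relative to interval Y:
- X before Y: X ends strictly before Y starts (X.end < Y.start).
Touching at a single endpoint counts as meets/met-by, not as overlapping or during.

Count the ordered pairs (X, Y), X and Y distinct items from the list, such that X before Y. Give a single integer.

8

Checking all 30 ordered pairs for relation 'before'; matching pairs in alphabetical order:
(beta, delta): beta before delta ✓
(beta, epsilon): beta before epsilon ✓
(kappa, delta): kappa before delta ✓
(kappa, epsilon): kappa before epsilon ✓
(mu, delta): mu before delta ✓
(mu, epsilon): mu before epsilon ✓
(zeta, delta): zeta before delta ✓
(zeta, epsilon): zeta before epsilon ✓
Count: 8.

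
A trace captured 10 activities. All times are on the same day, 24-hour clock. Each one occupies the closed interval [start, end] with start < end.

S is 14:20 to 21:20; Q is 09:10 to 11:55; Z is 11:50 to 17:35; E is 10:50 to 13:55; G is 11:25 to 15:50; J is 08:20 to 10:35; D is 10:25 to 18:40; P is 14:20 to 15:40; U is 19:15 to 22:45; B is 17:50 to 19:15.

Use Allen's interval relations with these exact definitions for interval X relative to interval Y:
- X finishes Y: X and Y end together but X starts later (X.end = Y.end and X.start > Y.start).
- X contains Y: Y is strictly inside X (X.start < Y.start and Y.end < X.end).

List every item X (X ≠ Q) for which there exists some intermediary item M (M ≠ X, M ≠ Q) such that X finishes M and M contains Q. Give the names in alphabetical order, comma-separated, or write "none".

Target Q = [09:10, 11:55].
Intermediaries M with M contains Q: none.
Union: none.

none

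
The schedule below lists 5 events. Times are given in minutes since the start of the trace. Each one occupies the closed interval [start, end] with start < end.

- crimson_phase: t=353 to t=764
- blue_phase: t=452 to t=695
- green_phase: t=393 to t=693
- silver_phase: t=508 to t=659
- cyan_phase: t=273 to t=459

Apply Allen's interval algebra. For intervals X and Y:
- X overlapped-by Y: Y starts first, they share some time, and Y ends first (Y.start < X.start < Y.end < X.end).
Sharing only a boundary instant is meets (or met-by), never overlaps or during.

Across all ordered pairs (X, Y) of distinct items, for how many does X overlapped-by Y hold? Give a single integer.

4

Checking all 20 ordered pairs for relation 'overlapped-by'; matching pairs in alphabetical order:
(blue_phase, cyan_phase): blue_phase overlapped-by cyan_phase ✓
(blue_phase, green_phase): blue_phase overlapped-by green_phase ✓
(crimson_phase, cyan_phase): crimson_phase overlapped-by cyan_phase ✓
(green_phase, cyan_phase): green_phase overlapped-by cyan_phase ✓
Count: 4.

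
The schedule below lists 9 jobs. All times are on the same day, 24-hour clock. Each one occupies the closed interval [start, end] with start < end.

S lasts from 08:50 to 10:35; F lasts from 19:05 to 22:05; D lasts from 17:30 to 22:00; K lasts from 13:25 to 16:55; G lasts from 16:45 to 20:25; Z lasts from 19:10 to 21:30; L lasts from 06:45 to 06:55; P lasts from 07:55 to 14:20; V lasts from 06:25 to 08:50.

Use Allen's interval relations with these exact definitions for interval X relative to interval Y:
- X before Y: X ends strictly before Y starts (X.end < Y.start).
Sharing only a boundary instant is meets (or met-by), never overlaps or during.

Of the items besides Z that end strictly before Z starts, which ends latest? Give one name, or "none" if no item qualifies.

Target Z = [19:10, 21:30].
D [17:30, 22:00] → contains → excluded.
F [19:05, 22:05] → contains → excluded.
G [16:45, 20:25] → overlaps → excluded.
K [13:25, 16:55] → before → candidate.
L [06:45, 06:55] → before → candidate.
P [07:55, 14:20] → before → candidate.
S [08:50, 10:35] → before → candidate.
V [06:25, 08:50] → before → candidate.
Among candidates, latest end is 16:55 → K.

K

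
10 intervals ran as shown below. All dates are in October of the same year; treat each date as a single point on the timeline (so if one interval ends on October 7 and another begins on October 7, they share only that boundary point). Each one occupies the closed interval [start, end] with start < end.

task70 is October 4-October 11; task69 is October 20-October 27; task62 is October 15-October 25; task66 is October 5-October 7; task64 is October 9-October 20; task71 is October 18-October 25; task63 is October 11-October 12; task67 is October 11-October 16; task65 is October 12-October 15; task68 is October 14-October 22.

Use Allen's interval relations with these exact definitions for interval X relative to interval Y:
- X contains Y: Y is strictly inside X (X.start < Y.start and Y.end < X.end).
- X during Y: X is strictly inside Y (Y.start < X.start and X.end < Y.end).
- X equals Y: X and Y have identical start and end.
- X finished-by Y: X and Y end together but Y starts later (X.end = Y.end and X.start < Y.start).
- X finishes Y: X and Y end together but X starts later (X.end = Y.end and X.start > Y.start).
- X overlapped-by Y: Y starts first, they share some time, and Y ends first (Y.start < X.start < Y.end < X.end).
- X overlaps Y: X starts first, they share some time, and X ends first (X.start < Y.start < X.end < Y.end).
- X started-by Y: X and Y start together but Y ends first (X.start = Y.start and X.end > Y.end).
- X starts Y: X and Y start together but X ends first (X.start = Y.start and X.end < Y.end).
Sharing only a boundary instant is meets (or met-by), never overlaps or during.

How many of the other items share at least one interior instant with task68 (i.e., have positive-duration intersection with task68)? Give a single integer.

6

Target task68 = [October 14, October 22].
task62 [October 15, October 25] → overlapped-by → counts.
task63 [October 11, October 12] → before → no.
task64 [October 9, October 20] → overlaps → counts.
task65 [October 12, October 15] → overlaps → counts.
task66 [October 5, October 7] → before → no.
task67 [October 11, October 16] → overlaps → counts.
task69 [October 20, October 27] → overlapped-by → counts.
task70 [October 4, October 11] → before → no.
task71 [October 18, October 25] → overlapped-by → counts.
Total: 6.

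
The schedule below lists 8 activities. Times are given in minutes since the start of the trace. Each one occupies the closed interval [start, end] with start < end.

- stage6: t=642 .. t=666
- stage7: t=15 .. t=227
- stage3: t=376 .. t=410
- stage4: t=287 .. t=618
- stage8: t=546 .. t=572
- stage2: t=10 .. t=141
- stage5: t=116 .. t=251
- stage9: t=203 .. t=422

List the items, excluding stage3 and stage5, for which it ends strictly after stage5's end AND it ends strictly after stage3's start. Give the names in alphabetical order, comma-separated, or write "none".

stage4, stage6, stage8, stage9

Conditions: its end is strictly after stage5's end (X.end > t=251) AND its end is strictly after stage3's start (X.end > t=376).
stage2: end t=141 > t=251? ✗; end t=141 > t=376? ✗ → no.
stage4: end t=618 > t=251? ✓; end t=618 > t=376? ✓ → yes.
stage6: end t=666 > t=251? ✓; end t=666 > t=376? ✓ → yes.
stage7: end t=227 > t=251? ✗; end t=227 > t=376? ✗ → no.
stage8: end t=572 > t=251? ✓; end t=572 > t=376? ✓ → yes.
stage9: end t=422 > t=251? ✓; end t=422 > t=376? ✓ → yes.
Result: stage4, stage6, stage8, stage9.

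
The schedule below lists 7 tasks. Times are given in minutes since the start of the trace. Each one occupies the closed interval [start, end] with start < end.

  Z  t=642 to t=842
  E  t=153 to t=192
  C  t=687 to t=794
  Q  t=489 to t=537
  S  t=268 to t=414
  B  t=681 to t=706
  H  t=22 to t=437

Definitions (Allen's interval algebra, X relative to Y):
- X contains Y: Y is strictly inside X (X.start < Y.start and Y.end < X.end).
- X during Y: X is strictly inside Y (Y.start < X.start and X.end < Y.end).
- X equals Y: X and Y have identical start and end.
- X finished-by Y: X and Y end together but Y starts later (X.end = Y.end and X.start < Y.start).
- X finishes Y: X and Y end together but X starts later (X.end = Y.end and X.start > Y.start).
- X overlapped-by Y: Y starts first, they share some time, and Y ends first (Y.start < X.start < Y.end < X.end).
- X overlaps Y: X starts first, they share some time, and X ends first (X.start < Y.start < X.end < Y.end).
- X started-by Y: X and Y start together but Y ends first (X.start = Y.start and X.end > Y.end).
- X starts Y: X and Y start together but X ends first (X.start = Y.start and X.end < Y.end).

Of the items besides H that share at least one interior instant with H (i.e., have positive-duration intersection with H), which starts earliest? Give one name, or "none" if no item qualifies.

E

Target H = [t=22, t=437].
B [t=681, t=706] → after → excluded.
C [t=687, t=794] → after → excluded.
E [t=153, t=192] → during → candidate.
Q [t=489, t=537] → after → excluded.
S [t=268, t=414] → during → candidate.
Z [t=642, t=842] → after → excluded.
Among candidates, earliest start is t=153 → E.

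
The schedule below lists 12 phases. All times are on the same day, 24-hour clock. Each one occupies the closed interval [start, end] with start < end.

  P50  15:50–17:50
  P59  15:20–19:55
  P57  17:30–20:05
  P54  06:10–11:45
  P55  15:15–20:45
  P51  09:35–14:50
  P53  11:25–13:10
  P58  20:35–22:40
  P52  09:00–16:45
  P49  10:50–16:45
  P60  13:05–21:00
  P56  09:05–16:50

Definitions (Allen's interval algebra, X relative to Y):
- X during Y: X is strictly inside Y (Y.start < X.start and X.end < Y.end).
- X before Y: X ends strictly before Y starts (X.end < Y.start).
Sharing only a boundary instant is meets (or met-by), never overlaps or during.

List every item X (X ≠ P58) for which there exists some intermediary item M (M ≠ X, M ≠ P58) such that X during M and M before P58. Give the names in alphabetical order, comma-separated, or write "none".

Target P58 = [20:35, 22:40].
Intermediaries M with M before P58: P49, P50, P51, P52, P53, P54, P56, P57, P59.
Via P49 — items with X during P49: P53.
Via P50 — items with X during P50: none.
Via P51 — items with X during P51: P53.
Via P52 — items with X during P52: P51, P53.
Via P53 — items with X during P53: none.
Via P54 — items with X during P54: none.
Via P56 — items with X during P56: P49, P51, P53.
Via P57 — items with X during P57: none.
Via P59 — items with X during P59: P50.
Union: P49, P50, P51, P53.

P49, P50, P51, P53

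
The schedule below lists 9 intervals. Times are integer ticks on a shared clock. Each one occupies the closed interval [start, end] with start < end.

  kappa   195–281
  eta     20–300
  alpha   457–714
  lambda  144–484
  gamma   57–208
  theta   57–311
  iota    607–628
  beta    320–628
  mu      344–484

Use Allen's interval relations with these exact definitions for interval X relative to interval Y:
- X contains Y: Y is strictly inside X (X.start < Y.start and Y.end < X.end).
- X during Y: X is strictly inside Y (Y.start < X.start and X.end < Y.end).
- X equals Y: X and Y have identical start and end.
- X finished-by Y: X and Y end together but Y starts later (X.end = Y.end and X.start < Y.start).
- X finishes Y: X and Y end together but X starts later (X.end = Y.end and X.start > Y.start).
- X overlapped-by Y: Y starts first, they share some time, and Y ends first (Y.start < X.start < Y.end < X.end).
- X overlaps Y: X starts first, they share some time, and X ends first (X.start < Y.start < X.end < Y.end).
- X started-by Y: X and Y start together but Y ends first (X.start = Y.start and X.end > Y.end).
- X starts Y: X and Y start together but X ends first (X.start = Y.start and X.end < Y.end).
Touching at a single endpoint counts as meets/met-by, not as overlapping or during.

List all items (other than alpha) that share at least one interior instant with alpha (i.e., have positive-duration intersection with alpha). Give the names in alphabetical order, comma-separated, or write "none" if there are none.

Target alpha = [457, 714].
beta [320, 628] → overlaps → yes.
eta [20, 300] → before → no.
gamma [57, 208] → before → no.
iota [607, 628] → during → yes.
kappa [195, 281] → before → no.
lambda [144, 484] → overlaps → yes.
mu [344, 484] → overlaps → yes.
theta [57, 311] → before → no.
Result: beta, iota, lambda, mu.

beta, iota, lambda, mu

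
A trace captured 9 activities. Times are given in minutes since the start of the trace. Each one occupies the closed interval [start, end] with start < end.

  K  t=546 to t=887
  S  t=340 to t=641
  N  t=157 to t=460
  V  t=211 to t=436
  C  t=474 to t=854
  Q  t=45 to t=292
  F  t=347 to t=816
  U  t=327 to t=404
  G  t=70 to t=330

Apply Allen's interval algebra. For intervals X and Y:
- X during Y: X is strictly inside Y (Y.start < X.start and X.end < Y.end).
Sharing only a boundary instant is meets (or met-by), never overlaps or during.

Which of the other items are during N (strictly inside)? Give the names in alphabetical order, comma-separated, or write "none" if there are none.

Target N = [t=157, t=460].
C [t=474, t=854] → after → no.
F [t=347, t=816] → overlapped-by → no.
G [t=70, t=330] → overlaps → no.
K [t=546, t=887] → after → no.
Q [t=45, t=292] → overlaps → no.
S [t=340, t=641] → overlapped-by → no.
U [t=327, t=404] → during → yes.
V [t=211, t=436] → during → yes.
Result: U, V.

U, V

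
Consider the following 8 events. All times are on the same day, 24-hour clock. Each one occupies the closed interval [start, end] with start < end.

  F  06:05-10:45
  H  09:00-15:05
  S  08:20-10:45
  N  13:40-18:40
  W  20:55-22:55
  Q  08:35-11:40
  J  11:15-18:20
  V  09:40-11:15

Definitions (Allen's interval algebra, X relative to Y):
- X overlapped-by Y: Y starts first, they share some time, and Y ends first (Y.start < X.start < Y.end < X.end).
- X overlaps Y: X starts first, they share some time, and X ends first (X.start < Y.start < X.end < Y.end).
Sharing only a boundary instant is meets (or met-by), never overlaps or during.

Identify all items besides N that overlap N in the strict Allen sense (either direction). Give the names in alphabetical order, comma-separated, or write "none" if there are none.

H, J

Target N = [13:40, 18:40].
F [06:05, 10:45] → before → no.
H [09:00, 15:05] → overlaps → yes.
J [11:15, 18:20] → overlaps → yes.
Q [08:35, 11:40] → before → no.
S [08:20, 10:45] → before → no.
V [09:40, 11:15] → before → no.
W [20:55, 22:55] → after → no.
Result: H, J.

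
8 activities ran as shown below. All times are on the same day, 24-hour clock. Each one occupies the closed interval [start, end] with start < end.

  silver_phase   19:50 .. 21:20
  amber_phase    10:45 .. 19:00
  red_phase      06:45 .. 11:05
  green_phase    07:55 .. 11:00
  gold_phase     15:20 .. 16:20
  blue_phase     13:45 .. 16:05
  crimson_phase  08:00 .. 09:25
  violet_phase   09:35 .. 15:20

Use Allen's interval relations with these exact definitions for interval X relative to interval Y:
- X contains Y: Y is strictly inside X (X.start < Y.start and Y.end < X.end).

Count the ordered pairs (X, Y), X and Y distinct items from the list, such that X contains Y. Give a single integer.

Checking all 56 ordered pairs for relation 'contains'; matching pairs in alphabetical order:
(amber_phase, blue_phase): amber_phase contains blue_phase ✓
(amber_phase, gold_phase): amber_phase contains gold_phase ✓
(green_phase, crimson_phase): green_phase contains crimson_phase ✓
(red_phase, crimson_phase): red_phase contains crimson_phase ✓
(red_phase, green_phase): red_phase contains green_phase ✓
Count: 5.

5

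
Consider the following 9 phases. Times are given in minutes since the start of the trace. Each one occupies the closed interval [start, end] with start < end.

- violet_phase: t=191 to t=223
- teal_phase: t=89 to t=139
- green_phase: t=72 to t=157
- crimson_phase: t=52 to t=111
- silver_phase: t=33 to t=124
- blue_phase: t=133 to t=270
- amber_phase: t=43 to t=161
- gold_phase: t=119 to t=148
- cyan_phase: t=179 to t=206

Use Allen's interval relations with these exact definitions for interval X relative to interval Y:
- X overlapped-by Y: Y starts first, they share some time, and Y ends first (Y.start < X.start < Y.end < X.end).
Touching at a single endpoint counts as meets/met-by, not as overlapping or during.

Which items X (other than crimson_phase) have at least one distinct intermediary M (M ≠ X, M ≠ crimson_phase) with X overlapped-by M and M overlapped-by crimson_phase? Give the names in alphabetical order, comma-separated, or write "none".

blue_phase, gold_phase

Target crimson_phase = [t=52, t=111].
Intermediaries M with M overlapped-by crimson_phase: green_phase, teal_phase.
Via green_phase — items with X overlapped-by green_phase: blue_phase.
Via teal_phase — items with X overlapped-by teal_phase: blue_phase, gold_phase.
Union: blue_phase, gold_phase.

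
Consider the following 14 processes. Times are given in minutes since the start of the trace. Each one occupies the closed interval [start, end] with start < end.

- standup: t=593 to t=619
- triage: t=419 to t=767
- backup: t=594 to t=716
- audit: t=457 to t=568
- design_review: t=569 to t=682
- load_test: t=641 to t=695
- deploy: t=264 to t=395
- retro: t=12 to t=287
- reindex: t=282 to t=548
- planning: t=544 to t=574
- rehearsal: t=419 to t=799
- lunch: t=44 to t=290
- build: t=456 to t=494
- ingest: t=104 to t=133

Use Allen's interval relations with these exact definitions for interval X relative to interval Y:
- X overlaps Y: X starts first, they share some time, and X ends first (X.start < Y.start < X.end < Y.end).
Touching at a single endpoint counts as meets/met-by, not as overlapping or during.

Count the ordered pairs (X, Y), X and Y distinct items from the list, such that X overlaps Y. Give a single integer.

Checking all 182 ordered pairs for relation 'overlaps'; matching pairs in alphabetical order:
(audit, planning): audit overlaps planning ✓
(build, audit): build overlaps audit ✓
(deploy, reindex): deploy overlaps reindex ✓
(design_review, backup): design_review overlaps backup ✓
(design_review, load_test): design_review overlaps load_test ✓
(lunch, deploy): lunch overlaps deploy ✓
(lunch, reindex): lunch overlaps reindex ✓
(planning, design_review): planning overlaps design_review ✓
(reindex, audit): reindex overlaps audit ✓
(reindex, planning): reindex overlaps planning ✓
(reindex, rehearsal): reindex overlaps rehearsal ✓
(reindex, triage): reindex overlaps triage ✓
(retro, deploy): retro overlaps deploy ✓
(retro, lunch): retro overlaps lunch ✓
(retro, reindex): retro overlaps reindex ✓
(standup, backup): standup overlaps backup ✓
Count: 16.

16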